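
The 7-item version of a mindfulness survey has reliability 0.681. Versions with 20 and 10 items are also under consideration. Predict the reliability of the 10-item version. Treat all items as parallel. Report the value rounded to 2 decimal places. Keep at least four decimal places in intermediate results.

0.75

Only the ratio of lengths matters: n = 10/7 = 1.4286
r_{10} = n·r / (1 + (n − 1)·r) = 0.9729 / 1.2919 ≈ 0.7531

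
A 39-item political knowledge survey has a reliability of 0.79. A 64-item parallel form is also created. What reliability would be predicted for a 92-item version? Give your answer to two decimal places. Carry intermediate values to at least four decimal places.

The 64-item form is not needed; work directly from the 39-item form with n = 92/39 = 2.3590.
r_{92} = n·r / (1 + (n − 1)·r) = 1.8636 / 2.0736 ≈ 0.8987

0.90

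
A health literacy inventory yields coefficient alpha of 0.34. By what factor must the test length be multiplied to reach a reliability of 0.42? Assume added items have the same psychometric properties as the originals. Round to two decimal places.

1.41

n = 0.42 × (1 − 0.34) / [ 0.34 × (1 − 0.42) ]
  = 0.2772 / 0.1972 = 1.4057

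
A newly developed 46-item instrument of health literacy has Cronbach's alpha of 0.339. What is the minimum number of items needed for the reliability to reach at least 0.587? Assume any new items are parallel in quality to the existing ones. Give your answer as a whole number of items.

128

Rearranging the Spearman-Brown formula for n,
n = r_target (1 − r_old) / [ r_old (1 − r_target) ]
n = 0.587(1 − 0.339) / [0.339(1 − 0.587)]
  = 0.388007 / 0.140007 = 2.7713
2.7713 × 46 = 127.48 → 128 items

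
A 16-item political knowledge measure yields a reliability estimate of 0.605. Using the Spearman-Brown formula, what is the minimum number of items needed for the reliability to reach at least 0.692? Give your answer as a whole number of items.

24

Spearman-Brown solved for the length factor n:
n = r_target (1 − r_old) / [ r_old (1 − r_target) ]
n = [0.692 × 0.395] / [0.605 × 0.308]
n = 0.273340 / 0.186340 ≈ 1.4669
1.4669 × 16 = 23.47 → 24 items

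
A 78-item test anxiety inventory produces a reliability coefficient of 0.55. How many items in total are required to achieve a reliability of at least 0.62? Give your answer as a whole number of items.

Spearman-Brown solved for the length factor n:
n = r_target (1 − r_old) / [ r_old (1 − r_target) ]
n = 0.62 × (1 − 0.55) / [ 0.55 × (1 − 0.62) ]
  = 0.2790 / 0.2090 = 1.3349
1.3349 × 78 = 104.12 → 105 items

105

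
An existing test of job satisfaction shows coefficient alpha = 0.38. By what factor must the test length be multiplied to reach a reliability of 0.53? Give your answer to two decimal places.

n = [0.53 × 0.62] / [0.38 × 0.47]
n = 0.3286 / 0.1786 ≈ 1.8399

1.84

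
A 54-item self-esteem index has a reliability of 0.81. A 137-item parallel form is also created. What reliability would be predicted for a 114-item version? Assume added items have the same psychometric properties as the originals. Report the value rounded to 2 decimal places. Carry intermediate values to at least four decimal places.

Only the ratio of lengths matters: n = 114/54 = 2.1111
r_{114} = n·r / (1 + (n − 1)·r) = 1.7100 / 1.9000 ≈ 0.9000

0.90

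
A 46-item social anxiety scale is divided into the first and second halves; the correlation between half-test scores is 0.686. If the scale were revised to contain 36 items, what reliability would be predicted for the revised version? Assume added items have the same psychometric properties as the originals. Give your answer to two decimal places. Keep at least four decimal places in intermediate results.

Spearman-Brown correction (n = 2): r_full = 2·0.686/(1 + 0.686) = 0.8138
Then adjust to 36 items: n = 36/46 = 0.7826
r_new = n·r_full / (1 + (n − 1)·r_full) = 0.6369 / 0.8231 ≈ 0.7738

0.77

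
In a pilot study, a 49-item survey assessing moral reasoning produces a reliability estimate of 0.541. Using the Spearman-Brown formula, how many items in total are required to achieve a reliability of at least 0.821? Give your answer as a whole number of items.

n = 0.821(1 − 0.541) / [0.541(1 − 0.821)]
n = 0.376839 / 0.096839 ≈ 3.8914
Items needed = n × 49 = 3.8914 × 49 ≈ 190.68 → round up to 191

191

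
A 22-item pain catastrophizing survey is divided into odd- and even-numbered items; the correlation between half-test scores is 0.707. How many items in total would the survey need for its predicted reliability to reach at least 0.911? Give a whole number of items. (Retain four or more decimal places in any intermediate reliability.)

Corrected full-test reliability: r_full = 2 × 0.707 / (1 + 0.707) ≈ 0.8284
Solve Spearman-Brown for n: n = 0.911(1 − 0.8284) / [0.8284(1 − 0.911)] = 2.1203
Required items = 2.1203 × 22 = 46.65, so 47 items.

47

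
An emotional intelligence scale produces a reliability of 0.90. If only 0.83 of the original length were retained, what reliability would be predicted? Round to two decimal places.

0.88

r_new = 0.83·0.90 / [1 + (0.83 − 1)·0.90]
r_new = 0.7470 / 0.8470 ≈ 0.8819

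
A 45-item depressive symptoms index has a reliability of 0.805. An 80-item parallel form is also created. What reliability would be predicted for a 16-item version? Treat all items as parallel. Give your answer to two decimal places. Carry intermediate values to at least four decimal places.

Only the ratio of lengths matters: n = 16/45 = 0.3556
r_{16} = n·r / (1 + (n − 1)·r) = 0.2863 / 0.4813 ≈ 0.5948

0.59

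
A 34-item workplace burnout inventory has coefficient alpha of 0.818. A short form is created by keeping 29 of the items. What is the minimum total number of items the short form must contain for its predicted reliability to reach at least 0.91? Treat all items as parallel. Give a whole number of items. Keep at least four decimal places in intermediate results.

77

Short-form reliability: n = 29/34 = 0.8529; r_29 = n·r/(1+(n−1)r) ≈ 0.7931
Length factor from the short form to reach 0.91: n' = 0.91(1 − 0.7931) / [0.7931(1 − 0.91)] ≈ 2.6377
Items = 2.6377 × 29 ≈ 76.49 → 77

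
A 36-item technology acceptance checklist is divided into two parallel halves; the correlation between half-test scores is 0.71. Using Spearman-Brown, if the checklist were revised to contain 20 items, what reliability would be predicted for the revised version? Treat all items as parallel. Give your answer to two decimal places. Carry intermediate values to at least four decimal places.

Spearman-Brown correction (n = 2): r_full = 2·0.71/(1 + 0.71) = 0.8304
Length factor from 36 to 20 items: n = 20/36 = 0.5556
r_new = n·r_full / (1 + (n − 1)·r_full) = 0.4614 / 0.6310 ≈ 0.7312

0.73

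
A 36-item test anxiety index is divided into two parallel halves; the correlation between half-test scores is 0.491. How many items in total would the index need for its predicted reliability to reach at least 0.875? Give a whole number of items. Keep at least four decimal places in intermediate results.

r_full = 2(0.491)/(1 + 0.491) = 0.6586
n = r_tgt(1 − r_full) / [r_full(1 − r_tgt)] = 0.875 × 0.3414 / (0.6586 × 0.125) ≈ 3.6286
Items = 3.6286 × 36 ≈ 130.63 → 131

131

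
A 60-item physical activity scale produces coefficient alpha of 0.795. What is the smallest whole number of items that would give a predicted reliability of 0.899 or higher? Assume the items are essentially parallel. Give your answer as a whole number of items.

138

Rearranging the Spearman-Brown formula for n,
n = r_target (1 − r_old) / [ r_old (1 − r_target) ]
n = 0.899(1 − 0.795) / [0.795(1 − 0.899)]
n = 0.184295 / 0.080295 ≈ 2.2952
2.2952 × 60 = 137.71 → 138 items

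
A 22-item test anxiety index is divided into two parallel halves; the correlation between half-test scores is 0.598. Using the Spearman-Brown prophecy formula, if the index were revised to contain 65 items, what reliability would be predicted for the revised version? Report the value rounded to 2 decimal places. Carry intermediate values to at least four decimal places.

Spearman-Brown correction (n = 2): r_full = 2·0.598/(1 + 0.598) = 0.7484
Then adjust to 65 items: n = 65/22 = 2.9545
r_new = n·r_full / (1 + (n − 1)·r_full) = 2.2111 / 2.4627 ≈ 0.8978

0.90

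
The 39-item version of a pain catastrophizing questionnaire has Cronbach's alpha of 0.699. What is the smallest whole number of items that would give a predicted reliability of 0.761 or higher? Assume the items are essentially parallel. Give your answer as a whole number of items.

Rearranging the Spearman-Brown formula for n,
n = r*(1 − r) / [ r (1 − r*) ]
n = 0.761 × (1 − 0.699) / [ 0.699 × (1 − 0.761) ]
n = 0.229061 / 0.167061 ≈ 1.3711
So the test needs 1.3711 × 39 ≈ 53.47 items; rounding up, 54.

54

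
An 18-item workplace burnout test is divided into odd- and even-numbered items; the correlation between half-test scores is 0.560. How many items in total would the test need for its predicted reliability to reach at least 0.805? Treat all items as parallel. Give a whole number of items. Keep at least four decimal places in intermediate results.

Corrected full-test reliability: r_full = 2 × 0.560 / (1 + 0.560) ≈ 0.7179
Solve Spearman-Brown for n: n = 0.805(1 − 0.7179) / [0.7179(1 − 0.805)] = 1.6222
Required items = 1.6222 × 18 = 29.20, so 30 items.

30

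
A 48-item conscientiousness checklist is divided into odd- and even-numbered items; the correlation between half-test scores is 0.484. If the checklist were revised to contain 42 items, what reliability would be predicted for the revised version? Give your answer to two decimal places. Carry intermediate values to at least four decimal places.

Full-test reliability from the split-half r: r_full = 2(0.484)/(1 + 0.484) = 0.6523
Then adjust to 42 items: n = 42/48 = 0.8750
r_new = n·r_full / (1 + (n − 1)·r_full) = 0.5708 / 0.9185 ≈ 0.6214

0.62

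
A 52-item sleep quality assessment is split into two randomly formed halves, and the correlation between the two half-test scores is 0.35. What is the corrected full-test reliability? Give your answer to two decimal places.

0.52

Each half is half the length of the full test, so the full test is n = 2 times a half.
r_full = 2(0.35) / (1 + 0.35)
       = 0.7000 / 1.3500 = 0.5185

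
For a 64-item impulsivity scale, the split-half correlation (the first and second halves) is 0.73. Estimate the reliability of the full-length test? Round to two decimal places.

0.84

The full test is twice the length of either half (n = 2).
r_full = 2r_hh / (1 + r_hh) = 2 × 0.73 / (1 + 0.73)
       = 1.4600 / 1.7300 = 0.8439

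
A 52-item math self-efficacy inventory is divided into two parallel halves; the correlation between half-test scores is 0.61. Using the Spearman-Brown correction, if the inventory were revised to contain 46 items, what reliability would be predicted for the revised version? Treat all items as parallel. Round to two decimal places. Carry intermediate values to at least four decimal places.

0.73

Spearman-Brown correction (n = 2): r_full = 2·0.61/(1 + 0.61) = 0.7578
Length factor from 52 to 46 items: n = 46/52 = 0.8846
r_new = n·r_full / (1 + (n − 1)·r_full) = 0.6703 / 0.9125 ≈ 0.7346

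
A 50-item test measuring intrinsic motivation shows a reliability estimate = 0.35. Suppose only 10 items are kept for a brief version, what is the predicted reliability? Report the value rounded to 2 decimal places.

The new length is 10/50 = 0.2 times the old.
Spearman-Brown: r_new = n·r / (1 + (n − 1)·r)
r_new = 0.2·0.35 / [1 + (0.2 − 1)·0.35]
r_new = 0.0700 / 0.7200 ≈ 0.0972

0.10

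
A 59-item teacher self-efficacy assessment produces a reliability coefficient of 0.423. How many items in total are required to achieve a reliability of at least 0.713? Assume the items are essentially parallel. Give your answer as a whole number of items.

n = 0.713 × (1 − 0.423) / [ 0.423 × (1 − 0.713) ]
  = 0.411401 / 0.121401 = 3.3888
So the test needs 3.3888 × 59 ≈ 199.94 items; rounding up, 200.

200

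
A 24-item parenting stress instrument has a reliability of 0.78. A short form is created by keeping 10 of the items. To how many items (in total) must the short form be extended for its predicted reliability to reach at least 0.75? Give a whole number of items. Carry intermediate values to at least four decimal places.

21

Short-form reliability: n = 10/24 = 0.4167; r_10 = n·r/(1+(n−1)r) ≈ 0.5963
Length factor from the short form to reach 0.75: n' = 0.75(1 − 0.5963) / [0.5963(1 − 0.75)] ≈ 2.0310
Total items = 2.0310 × 10 = 20.31, rounded up to 21.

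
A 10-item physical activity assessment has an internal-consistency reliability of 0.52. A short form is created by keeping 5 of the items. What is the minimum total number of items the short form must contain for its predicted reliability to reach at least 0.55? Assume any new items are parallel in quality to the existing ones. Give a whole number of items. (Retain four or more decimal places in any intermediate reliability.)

Short-form reliability: n = 5/10 = 0.5000; r_5 = n·r/(1+(n−1)r) ≈ 0.3514
Length factor from the short form to reach 0.55: n' = 0.55(1 − 0.3514) / [0.3514(1 − 0.55)] ≈ 2.2559
Total items = 2.2559 × 5 = 11.28, rounded up to 12.

12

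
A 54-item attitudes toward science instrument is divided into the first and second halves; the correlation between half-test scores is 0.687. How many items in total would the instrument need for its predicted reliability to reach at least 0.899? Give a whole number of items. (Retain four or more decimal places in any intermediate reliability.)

r_full = 2(0.687)/(1 + 0.687) = 0.8145
n = r_tgt(1 − r_full) / [r_full(1 − r_tgt)] = 0.899 × 0.1855 / (0.8145 × 0.101) ≈ 2.0272
Items = 2.0272 × 54 ≈ 109.47 → 110

110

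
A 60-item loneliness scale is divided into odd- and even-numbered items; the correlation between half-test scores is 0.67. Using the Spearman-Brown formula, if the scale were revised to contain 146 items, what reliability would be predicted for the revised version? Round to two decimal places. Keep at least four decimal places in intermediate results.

0.91

Spearman-Brown correction (n = 2): r_full = 2·0.67/(1 + 0.67) = 0.8024
Length factor from 60 to 146 items: n = 146/60 = 2.4333
r_new = n·r_full / (1 + (n − 1)·r_full) = 1.9525 / 2.1501 ≈ 0.9081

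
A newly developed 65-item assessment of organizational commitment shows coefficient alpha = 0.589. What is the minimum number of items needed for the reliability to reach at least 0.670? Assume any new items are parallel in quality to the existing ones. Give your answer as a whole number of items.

Spearman-Brown solved for the length factor n:
n = r_target (1 − r_old) / [ r_old (1 − r_target) ]
n = 0.670 × (1 − 0.589) / [ 0.589 × (1 − 0.670) ]
  = 0.275370 / 0.194370 = 1.4167
1.4167 × 65 = 92.09 → 93 items

93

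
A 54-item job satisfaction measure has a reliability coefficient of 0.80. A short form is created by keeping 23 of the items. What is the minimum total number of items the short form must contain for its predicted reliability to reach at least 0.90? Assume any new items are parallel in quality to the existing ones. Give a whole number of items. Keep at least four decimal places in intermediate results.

122

Short-form reliability: n = 23/54 = 0.4259; r_23 = n·r/(1+(n−1)r) ≈ 0.6301
Length factor from the short form to reach 0.90: n' = 0.90(1 − 0.6301) / [0.6301(1 − 0.90)] ≈ 5.2834
Items = 5.2834 × 23 ≈ 121.52 → 122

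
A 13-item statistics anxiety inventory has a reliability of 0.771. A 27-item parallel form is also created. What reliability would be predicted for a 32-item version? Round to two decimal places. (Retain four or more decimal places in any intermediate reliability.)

0.89

Only the ratio of lengths matters: n = 32/13 = 2.4615
r_{32} = n·r / (1 + (n − 1)·r) = 1.8978 / 2.1268 ≈ 0.8923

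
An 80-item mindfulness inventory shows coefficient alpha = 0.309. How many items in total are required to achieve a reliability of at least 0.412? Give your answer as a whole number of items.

Rearranging the Spearman-Brown formula for n,
n = r_target (1 − r_old) / [ r_old (1 − r_target) ]
n = 0.412(1 − 0.309) / [0.309(1 − 0.412)]
  = 0.284692 / 0.181692 = 1.5669
1.5669 × 80 = 125.35 → 126 items

126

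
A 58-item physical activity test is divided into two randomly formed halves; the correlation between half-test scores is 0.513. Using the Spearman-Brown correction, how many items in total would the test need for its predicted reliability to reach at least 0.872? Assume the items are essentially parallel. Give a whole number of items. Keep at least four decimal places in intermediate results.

188

Corrected full-test reliability: r_full = 2 × 0.513 / (1 + 0.513) ≈ 0.6781
Solve Spearman-Brown for n: n = 0.872(1 − 0.6781) / [0.6781(1 − 0.872)] = 3.2340
Items = 3.2340 × 58 ≈ 187.57 → 188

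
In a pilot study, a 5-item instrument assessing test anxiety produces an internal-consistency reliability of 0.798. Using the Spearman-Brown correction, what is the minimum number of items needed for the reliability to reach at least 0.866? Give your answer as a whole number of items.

9

Invert Spearman-Brown to solve for n:
n = r*(1 − r) / [ r (1 − r*) ]
n = [0.866 × 0.202] / [0.798 × 0.134]
n = 0.174932 / 0.106932 ≈ 1.6359
So the test needs 1.6359 × 5 ≈ 8.18 items; rounding up, 9.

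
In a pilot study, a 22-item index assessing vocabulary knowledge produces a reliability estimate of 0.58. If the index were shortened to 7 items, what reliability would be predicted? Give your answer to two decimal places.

Length ratio n = 7/22 = 0.3182
By Spearman-Brown, r_new = n r / (1 + (n − 1) r).
r_new = 0.3182·0.58 / [1 + (0.3182 − 1)·0.58]
     = 0.1846 / 0.6046 = 0.3053

0.31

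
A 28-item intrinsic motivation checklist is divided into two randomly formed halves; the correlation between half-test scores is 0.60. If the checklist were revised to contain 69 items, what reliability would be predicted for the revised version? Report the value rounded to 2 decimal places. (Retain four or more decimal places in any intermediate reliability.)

0.88

Full-test reliability from the split-half r: r_full = 2(0.60)/(1 + 0.60) = 0.7500
Then adjust to 69 items: n = 69/28 = 2.4643
r_new = n·r_full / (1 + (n − 1)·r_full) = 1.8482 / 2.0982 ≈ 0.8809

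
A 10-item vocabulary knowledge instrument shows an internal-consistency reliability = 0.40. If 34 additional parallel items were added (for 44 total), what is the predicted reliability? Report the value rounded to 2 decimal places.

Length ratio n = 44/10 = 4.4
Apply the Spearman-Brown prophecy formula, r' = nr / [1 + (n − 1)r]:
r_new = 4.4·0.40 / [1 + (4.4 − 1)·0.40]
r_new = 1.7600 / 2.3600 ≈ 0.7458

0.75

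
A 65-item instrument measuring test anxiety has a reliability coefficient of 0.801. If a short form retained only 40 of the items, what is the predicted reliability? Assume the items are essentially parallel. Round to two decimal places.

0.71

Length ratio n = 40/65 = 0.6154
By Spearman-Brown, r_new = n r / (1 + (n − 1) r).
r_new = 0.6154·0.801 / [1 + (0.6154 − 1)·0.801]
r_new = 0.4929 / 0.6919 ≈ 0.7124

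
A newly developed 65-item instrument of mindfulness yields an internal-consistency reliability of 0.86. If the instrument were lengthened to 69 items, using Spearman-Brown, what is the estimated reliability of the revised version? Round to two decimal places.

0.87

Length ratio n = 69/65 = 1.0615
Spearman-Brown: r_new = n·r / (1 + (n − 1)·r)
r_new = (1.0615 × 0.86) / (1 + (1.0615 − 1) × 0.86)
r_new = 0.9129 / 1.0529 ≈ 0.8670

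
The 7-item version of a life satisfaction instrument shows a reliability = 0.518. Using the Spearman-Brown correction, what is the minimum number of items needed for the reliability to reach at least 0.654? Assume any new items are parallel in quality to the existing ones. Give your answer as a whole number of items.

Spearman-Brown solved for the length factor n:
n = r_target (1 − r_old) / [ r_old (1 − r_target) ]
n = [0.654 × 0.482] / [0.518 × 0.346]
  = 0.315228 / 0.179228 = 1.7588
Items needed = n × 7 = 1.7588 × 7 ≈ 12.31 → round up to 13

13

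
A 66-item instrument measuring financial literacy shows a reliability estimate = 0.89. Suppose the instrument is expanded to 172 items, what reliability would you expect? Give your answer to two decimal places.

The new length is 172/66 = 2.6061 times the old.
By Spearman-Brown, r_new = n r / (1 + (n − 1) r).
r_new = 2.6061·0.89 / [1 + (2.6061 − 1)·0.89]
     = 2.3194 / 2.4294 = 0.9547

0.95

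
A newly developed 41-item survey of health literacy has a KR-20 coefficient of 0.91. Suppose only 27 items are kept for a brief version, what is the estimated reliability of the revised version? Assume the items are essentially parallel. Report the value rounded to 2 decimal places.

0.87

The new length is 27/41 = 0.6585 times the old.
r_new = (0.6585 × 0.91) / (1 + (0.6585 − 1) × 0.91)
     = 0.5992 / 0.6892 = 0.8694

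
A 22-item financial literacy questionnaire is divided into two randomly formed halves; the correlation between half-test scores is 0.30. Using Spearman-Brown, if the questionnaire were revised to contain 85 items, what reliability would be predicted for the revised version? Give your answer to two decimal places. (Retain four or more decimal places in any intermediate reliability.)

Full-test reliability from the split-half r: r_full = 2(0.30)/(1 + 0.30) = 0.4615
Length factor from 22 to 85 items: n = 85/22 = 3.8636
r_new = n·r_full / (1 + (n − 1)·r_full) = 1.7831 / 2.3216 ≈ 0.7680

0.77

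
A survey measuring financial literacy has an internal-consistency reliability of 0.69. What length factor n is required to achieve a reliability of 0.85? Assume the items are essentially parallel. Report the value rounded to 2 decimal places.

2.55

n = [0.85 × 0.31] / [0.69 × 0.15]
  = 0.2635 / 0.1035 = 2.5459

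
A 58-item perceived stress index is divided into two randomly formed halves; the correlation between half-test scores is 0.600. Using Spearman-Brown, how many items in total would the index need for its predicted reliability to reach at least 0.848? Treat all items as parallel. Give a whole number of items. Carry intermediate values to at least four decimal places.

r_full = 2(0.600)/(1 + 0.600) = 0.7500
Solve Spearman-Brown for n: n = 0.848(1 − 0.7500) / [0.7500(1 − 0.848)] = 1.8596
Required items = 1.8596 × 58 = 107.86, so 108 items.

108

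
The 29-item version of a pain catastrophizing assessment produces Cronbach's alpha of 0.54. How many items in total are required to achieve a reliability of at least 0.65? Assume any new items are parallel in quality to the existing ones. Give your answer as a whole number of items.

Spearman-Brown solved for the length factor n:
n = r_target (1 − r_old) / [ r_old (1 − r_target) ]
n = [0.65 × 0.46] / [0.54 × 0.35]
  = 0.2990 / 0.1890 = 1.5820
So the test needs 1.5820 × 29 ≈ 45.88 items; rounding up, 46.

46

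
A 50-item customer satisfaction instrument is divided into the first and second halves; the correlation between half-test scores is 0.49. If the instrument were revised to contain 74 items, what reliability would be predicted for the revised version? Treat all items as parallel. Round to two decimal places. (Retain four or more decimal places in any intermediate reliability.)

Full-test reliability from the split-half r: r_full = 2(0.49)/(1 + 0.49) = 0.6577
Length factor from 50 to 74 items: n = 74/50 = 1.4800
r_new = n·r_full / (1 + (n − 1)·r_full) = 0.9734 / 1.3157 ≈ 0.7398

0.74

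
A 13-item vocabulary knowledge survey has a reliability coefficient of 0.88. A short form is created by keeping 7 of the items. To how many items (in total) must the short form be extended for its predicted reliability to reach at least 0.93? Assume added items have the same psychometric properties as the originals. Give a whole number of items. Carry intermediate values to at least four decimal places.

24

First, r for the 7-item form: n = 7/13 = 0.5385, so r_7 = 0.5385·0.88/(1 + (0.5385 − 1)·0.88) = 0.7979
Length factor from the short form to reach 0.93: n' = 0.93(1 − 0.7979) / [0.7979(1 − 0.93)] ≈ 3.3651
Items = 3.3651 × 7 ≈ 23.56 → 24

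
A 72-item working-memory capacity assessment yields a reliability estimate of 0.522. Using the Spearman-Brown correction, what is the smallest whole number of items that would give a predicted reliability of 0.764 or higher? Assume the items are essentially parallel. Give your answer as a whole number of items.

214

n = 0.764(1 − 0.522) / [0.522(1 − 0.764)]
n = 0.365192 / 0.123192 ≈ 2.9644
2.9644 × 72 = 213.44 → 214 items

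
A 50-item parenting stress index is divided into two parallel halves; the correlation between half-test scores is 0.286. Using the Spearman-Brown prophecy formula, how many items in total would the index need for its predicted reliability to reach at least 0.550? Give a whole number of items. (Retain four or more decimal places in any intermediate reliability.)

77

r_full = 2(0.286)/(1 + 0.286) = 0.4448
n = r_tgt(1 − r_full) / [r_full(1 − r_tgt)] = 0.550 × 0.5552 / (0.4448 × 0.450) ≈ 1.5256
Items = 1.5256 × 50 ≈ 76.28 → 77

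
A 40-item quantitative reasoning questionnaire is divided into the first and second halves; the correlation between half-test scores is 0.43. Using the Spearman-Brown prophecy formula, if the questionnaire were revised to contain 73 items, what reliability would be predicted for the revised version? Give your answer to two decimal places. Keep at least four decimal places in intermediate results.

0.73

First correct the split-half correlation to full-test reliability: r_full = 2 × 0.43 / (1 + 0.43) ≈ 0.6014
Then adjust to 73 items: n = 73/40 = 1.8250
r_new = n·r_full / (1 + (n − 1)·r_full) = 1.0976 / 1.4962 ≈ 0.7336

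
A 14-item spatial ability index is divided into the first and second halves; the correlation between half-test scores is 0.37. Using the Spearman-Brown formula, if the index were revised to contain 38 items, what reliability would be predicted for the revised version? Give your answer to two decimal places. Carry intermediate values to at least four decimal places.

First correct the split-half correlation to full-test reliability: r_full = 2 × 0.37 / (1 + 0.37) ≈ 0.5401
Then adjust to 38 items: n = 38/14 = 2.7143
r_new = n·r_full / (1 + (n − 1)·r_full) = 1.4660 / 1.9259 ≈ 0.7612

0.76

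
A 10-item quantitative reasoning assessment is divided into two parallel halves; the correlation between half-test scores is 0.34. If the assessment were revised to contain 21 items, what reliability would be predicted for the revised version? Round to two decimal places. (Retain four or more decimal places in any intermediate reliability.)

0.68

Spearman-Brown correction (n = 2): r_full = 2·0.34/(1 + 0.34) = 0.5075
Then adjust to 21 items: n = 21/10 = 2.1000
r_new = n·r_full / (1 + (n − 1)·r_full) = 1.0657 / 1.5583 ≈ 0.6839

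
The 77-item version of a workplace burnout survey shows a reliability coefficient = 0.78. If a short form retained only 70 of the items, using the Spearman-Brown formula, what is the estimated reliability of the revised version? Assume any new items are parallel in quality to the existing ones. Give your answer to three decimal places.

The new length is 70/77 = 0.9091 times the old.
By Spearman-Brown, r_new = n r / (1 + (n − 1) r).
r_new = 0.9091·0.78 / [1 + (0.9091 − 1)·0.78]
     = 0.7091 / 0.9291 = 0.7632

0.763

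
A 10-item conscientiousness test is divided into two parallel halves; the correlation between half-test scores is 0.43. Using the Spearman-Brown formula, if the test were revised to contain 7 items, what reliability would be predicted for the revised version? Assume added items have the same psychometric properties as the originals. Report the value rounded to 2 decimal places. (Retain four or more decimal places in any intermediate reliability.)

0.51

First correct the split-half correlation to full-test reliability: r_full = 2 × 0.43 / (1 + 0.43) ≈ 0.6014
Length factor from 10 to 7 items: n = 7/10 = 0.7000
r_new = n·r_full / (1 + (n − 1)·r_full) = 0.4210 / 0.8196 ≈ 0.5137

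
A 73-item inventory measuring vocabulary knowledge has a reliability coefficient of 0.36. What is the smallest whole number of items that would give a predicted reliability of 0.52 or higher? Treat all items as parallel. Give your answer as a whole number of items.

141

n = 0.52 × (1 − 0.36) / [ 0.36 × (1 − 0.52) ]
  = 0.3328 / 0.1728 = 1.9259
Items needed = n × 73 = 1.9259 × 73 ≈ 140.59 → round up to 141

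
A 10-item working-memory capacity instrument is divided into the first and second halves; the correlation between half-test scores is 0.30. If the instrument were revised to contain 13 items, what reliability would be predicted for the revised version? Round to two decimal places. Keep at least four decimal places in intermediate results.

0.53

Full-test reliability from the split-half r: r_full = 2(0.30)/(1 + 0.30) = 0.4615
Length factor from 10 to 13 items: n = 13/10 = 1.3000
r_new = n·r_full / (1 + (n − 1)·r_full) = 0.6000 / 1.1384 ≈ 0.5271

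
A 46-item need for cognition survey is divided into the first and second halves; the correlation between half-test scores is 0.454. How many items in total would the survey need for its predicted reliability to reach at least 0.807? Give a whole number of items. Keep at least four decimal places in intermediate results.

116

Corrected full-test reliability: r_full = 2 × 0.454 / (1 + 0.454) ≈ 0.6245
n = r_tgt(1 − r_full) / [r_full(1 − r_tgt)] = 0.807 × 0.3755 / (0.6245 × 0.193) ≈ 2.5142
Items = 2.5142 × 46 ≈ 115.65 → 116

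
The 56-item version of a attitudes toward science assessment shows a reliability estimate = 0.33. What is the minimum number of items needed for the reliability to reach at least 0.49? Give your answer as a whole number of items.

n = [0.49 × 0.67] / [0.33 × 0.51]
  = 0.3283 / 0.1683 = 1.9507
Items needed = n × 56 = 1.9507 × 56 ≈ 109.24 → round up to 110

110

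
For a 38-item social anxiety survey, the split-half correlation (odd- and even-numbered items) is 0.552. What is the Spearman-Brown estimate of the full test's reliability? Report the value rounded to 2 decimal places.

Apply the Spearman-Brown correction with n = 2:
r_full = 2(0.552) / (1 + 0.552)
r_full = 1.1040 / 1.5520 ≈ 0.7113

0.71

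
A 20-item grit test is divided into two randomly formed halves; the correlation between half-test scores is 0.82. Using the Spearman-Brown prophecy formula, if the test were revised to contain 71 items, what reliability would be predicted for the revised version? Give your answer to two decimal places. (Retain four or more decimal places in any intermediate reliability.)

Full-test reliability from the split-half r: r_full = 2(0.82)/(1 + 0.82) = 0.9011
Then adjust to 71 items: n = 71/20 = 3.5500
r_new = n·r_full / (1 + (n − 1)·r_full) = 3.1989 / 3.2978 ≈ 0.9700

0.97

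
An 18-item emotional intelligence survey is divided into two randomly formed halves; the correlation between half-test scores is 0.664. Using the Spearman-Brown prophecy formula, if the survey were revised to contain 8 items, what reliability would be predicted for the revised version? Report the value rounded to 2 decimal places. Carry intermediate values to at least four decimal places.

Spearman-Brown correction (n = 2): r_full = 2·0.664/(1 + 0.664) = 0.7981
Then adjust to 8 items: n = 8/18 = 0.4444
r_new = n·r_full / (1 + (n − 1)·r_full) = 0.3547 / 0.5566 ≈ 0.6373

0.64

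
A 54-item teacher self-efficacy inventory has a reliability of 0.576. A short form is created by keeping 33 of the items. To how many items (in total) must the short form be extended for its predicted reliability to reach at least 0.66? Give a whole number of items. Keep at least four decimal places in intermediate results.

78

Short-form reliability: n = 33/54 = 0.6111; r_33 = n·r/(1+(n−1)r) ≈ 0.4536
Length factor from the short form to reach 0.66: n' = 0.66(1 − 0.4536) / [0.4536(1 − 0.66)] ≈ 2.3383
Total items = 2.3383 × 33 = 77.16, rounded up to 78.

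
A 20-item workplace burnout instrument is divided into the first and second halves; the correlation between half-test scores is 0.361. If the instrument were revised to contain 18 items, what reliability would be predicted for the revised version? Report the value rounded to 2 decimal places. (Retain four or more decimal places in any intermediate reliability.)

0.50

First correct the split-half correlation to full-test reliability: r_full = 2 × 0.361 / (1 + 0.361) ≈ 0.5305
Length factor from 20 to 18 items: n = 18/20 = 0.9000
r_new = n·r_full / (1 + (n − 1)·r_full) = 0.4774 / 0.9469 ≈ 0.5042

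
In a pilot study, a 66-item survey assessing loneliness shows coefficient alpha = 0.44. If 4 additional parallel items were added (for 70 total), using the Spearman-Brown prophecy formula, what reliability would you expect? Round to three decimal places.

0.455

Length ratio n = 70/66 = 1.0606
r_new = 1.0606·0.44 / [1 + (1.0606 − 1)·0.44]
     = 0.4667 / 1.0267 = 0.4546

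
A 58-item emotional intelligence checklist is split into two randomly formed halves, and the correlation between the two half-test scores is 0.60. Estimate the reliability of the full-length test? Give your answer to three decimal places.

Apply the Spearman-Brown correction with n = 2:
r_full = 2(0.60) / (1 + 0.60)
       = 1.2000 / 1.6000 = 0.7500

0.750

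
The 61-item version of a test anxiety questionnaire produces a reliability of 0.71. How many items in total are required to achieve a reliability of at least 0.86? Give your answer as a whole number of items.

154

n = [0.86 × 0.29] / [0.71 × 0.14]
  = 0.2494 / 0.0994 = 2.5091
Items needed = n × 61 = 2.5091 × 61 ≈ 153.06 → round up to 154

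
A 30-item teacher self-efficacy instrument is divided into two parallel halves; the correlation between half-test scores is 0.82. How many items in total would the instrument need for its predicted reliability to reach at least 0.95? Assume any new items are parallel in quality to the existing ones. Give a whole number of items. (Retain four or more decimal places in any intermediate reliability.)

63

Corrected full-test reliability: r_full = 2 × 0.82 / (1 + 0.82) ≈ 0.9011
n = r_tgt(1 − r_full) / [r_full(1 − r_tgt)] = 0.95 × 0.0989 / (0.9011 × 0.05) ≈ 2.0853
Items = 2.0853 × 30 ≈ 62.56 → 63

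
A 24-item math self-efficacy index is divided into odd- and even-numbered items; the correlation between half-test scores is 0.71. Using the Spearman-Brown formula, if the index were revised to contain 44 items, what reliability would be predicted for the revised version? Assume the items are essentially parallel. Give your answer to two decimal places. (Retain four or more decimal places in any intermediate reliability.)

0.90

Spearman-Brown correction (n = 2): r_full = 2·0.71/(1 + 0.71) = 0.8304
Length factor from 24 to 44 items: n = 44/24 = 1.8333
r_new = n·r_full / (1 + (n − 1)·r_full) = 1.5224 / 1.6920 ≈ 0.8998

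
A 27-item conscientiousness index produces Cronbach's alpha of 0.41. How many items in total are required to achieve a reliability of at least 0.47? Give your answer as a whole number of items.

35

Rearranging the Spearman-Brown formula for n,
n = r_target (1 − r_old) / [ r_old (1 − r_target) ]
n = [0.47 × 0.59] / [0.41 × 0.53]
n = 0.2773 / 0.2173 ≈ 1.2761
So the test needs 1.2761 × 27 ≈ 34.45 items; rounding up, 35.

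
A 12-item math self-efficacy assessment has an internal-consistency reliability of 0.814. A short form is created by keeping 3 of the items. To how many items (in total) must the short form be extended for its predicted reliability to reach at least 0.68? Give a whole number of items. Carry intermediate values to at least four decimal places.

6

Short-form reliability: n = 3/12 = 0.2500; r_3 = n·r/(1+(n−1)r) ≈ 0.5225
Then solve for n' with r_old = 0.5225, r_target = 0.68: n' = 0.68(1 − 0.5225)/[0.5225(1 − 0.68)] = 1.9420
Items = 1.9420 × 3 ≈ 5.83 → 6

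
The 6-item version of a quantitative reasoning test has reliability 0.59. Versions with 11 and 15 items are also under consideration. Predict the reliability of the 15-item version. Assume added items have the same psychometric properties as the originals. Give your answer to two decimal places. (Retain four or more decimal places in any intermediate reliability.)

0.78

Only the ratio of lengths matters: n = 15/6 = 2.5000
r_{15} = n·r / (1 + (n − 1)·r) = 1.4750 / 1.8850 ≈ 0.7825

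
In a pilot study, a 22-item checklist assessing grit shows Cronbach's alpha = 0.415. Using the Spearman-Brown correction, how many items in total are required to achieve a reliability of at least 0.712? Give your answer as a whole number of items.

Spearman-Brown solved for the length factor n:
n = r*(1 − r) / [ r (1 − r*) ]
n = 0.712(1 − 0.415) / [0.415(1 − 0.712)]
n = 0.416520 / 0.119520 ≈ 3.4849
Items needed = n × 22 = 3.4849 × 22 ≈ 76.67 → round up to 77

77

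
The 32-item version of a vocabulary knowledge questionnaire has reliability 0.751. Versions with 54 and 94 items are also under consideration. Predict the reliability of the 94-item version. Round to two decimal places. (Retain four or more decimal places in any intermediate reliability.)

0.90

The 54-item form is not needed; work directly from the 32-item form with n = 94/32 = 2.9375.
r_{94} = n·r / (1 + (n − 1)·r) = 2.2061 / 2.4551 ≈ 0.8986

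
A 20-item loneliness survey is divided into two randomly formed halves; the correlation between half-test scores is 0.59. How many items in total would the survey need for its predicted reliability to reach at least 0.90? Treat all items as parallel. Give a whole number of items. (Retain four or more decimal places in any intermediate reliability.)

63

Corrected full-test reliability: r_full = 2 × 0.59 / (1 + 0.59) ≈ 0.7421
n = r_tgt(1 − r_full) / [r_full(1 − r_tgt)] = 0.90 × 0.2579 / (0.7421 × 0.10) ≈ 3.1277
Required items = 3.1277 × 20 = 62.55, so 63 items.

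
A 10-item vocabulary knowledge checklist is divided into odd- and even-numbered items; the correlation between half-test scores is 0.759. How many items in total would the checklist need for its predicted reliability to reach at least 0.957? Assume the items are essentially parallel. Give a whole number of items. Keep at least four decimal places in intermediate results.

36

r_full = 2(0.759)/(1 + 0.759) = 0.8630
n = r_tgt(1 − r_full) / [r_full(1 − r_tgt)] = 0.957 × 0.1370 / (0.8630 × 0.043) ≈ 3.5331
Items = 3.5331 × 10 ≈ 35.33 → 36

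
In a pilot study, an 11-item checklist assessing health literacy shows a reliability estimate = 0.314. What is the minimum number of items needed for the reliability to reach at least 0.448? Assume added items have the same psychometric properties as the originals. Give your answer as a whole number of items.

20

Spearman-Brown solved for the length factor n:
n = r_target (1 − r_old) / [ r_old (1 − r_target) ]
n = 0.448 × (1 − 0.314) / [ 0.314 × (1 − 0.448) ]
n = 0.307328 / 0.173328 ≈ 1.7731
1.7731 × 11 = 19.50 → 20 items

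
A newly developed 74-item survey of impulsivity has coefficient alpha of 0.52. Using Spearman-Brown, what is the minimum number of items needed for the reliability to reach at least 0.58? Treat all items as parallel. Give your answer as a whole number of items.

95

Spearman-Brown solved for the length factor n:
n = r_target (1 − r_old) / [ r_old (1 − r_target) ]
n = [0.58 × 0.48] / [0.52 × 0.42]
  = 0.2784 / 0.2184 = 1.2747
Items needed = n × 74 = 1.2747 × 74 ≈ 94.33 → round up to 95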